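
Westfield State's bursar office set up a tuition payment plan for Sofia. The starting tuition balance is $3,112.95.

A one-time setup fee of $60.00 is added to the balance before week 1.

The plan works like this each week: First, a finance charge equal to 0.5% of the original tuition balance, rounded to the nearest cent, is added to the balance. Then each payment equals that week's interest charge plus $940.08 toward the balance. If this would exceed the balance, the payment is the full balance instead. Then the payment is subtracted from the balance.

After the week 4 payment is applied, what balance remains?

# | Opening | Interest | Payment | End bal
1 | $3,172.95 | $15.56 | $955.64 | $2,232.87
2 | $2,232.87 | $15.56 | $955.64 | $1,292.79
3 | $1,292.79 | $15.56 | $955.64 | $352.71
4 | $352.71 | $15.56 | $368.27 | $0.00

$0.00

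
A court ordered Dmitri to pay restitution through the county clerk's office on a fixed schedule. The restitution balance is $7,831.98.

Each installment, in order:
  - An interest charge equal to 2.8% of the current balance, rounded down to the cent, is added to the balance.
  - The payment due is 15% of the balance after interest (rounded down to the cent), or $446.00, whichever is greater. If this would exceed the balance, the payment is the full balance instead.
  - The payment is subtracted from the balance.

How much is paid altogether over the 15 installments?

$9,271.81

Installment 1: $7,831.98 +$219.29 interest = $8,051.27; pay $1,207.69 → $6,843.58
Installment 2: $6,843.58 +$191.62 interest = $7,035.20; pay $1,055.28 → $5,979.92
Installment 3: $5,979.92 +$167.43 interest = $6,147.35; pay $922.10 → $5,225.25
Installment 4: $5,225.25 +$146.30 interest = $5,371.55; pay $805.73 → $4,565.82
Installment 5: $4,565.82 +$127.84 interest = $4,693.66; pay $704.04 → $3,989.62
Installment 6: $3,989.62 +$111.70 interest = $4,101.32; pay $615.19 → $3,486.13
Installment 7: $3,486.13 +$97.61 interest = $3,583.74; pay $537.56 → $3,046.18
Installment 8: $3,046.18 +$85.29 interest = $3,131.47; pay $469.72 → $2,661.75
Installment 9: $2,661.75 +$74.52 interest = $2,736.27; pay $446.00 → $2,290.27
Installment 10: $2,290.27 +$64.12 interest = $2,354.39; pay $446.00 → $1,908.39
Installment 11: $1,908.39 +$53.43 interest = $1,961.82; pay $446.00 → $1,515.82
Installment 12: $1,515.82 +$42.44 interest = $1,558.26; pay $446.00 → $1,112.26
Installment 13: $1,112.26 +$31.14 interest = $1,143.40; pay $446.00 → $697.40
Installment 14: $697.40 +$19.52 interest = $716.92; pay $446.00 → $270.92
Installment 15: $270.92 +$7.58 interest = $278.50; pay $278.50 → $0.00
Total paid: $9,271.81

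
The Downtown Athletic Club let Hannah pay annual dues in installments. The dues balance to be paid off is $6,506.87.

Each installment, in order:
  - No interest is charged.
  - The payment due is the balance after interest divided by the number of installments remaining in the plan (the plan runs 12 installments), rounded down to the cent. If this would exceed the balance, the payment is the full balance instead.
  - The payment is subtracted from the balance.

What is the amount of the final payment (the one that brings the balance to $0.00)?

$542.24

# | Opening | Payment | End bal
1 | $6,506.87 | $542.23 | $5,964.64
2 | $5,964.64 | $542.24 | $5,422.40
3 | $5,422.40 | $542.24 | $4,880.16
4 | $4,880.16 | $542.24 | $4,337.92
5 | $4,337.92 | $542.24 | $3,795.68
6 | $3,795.68 | $542.24 | $3,253.44
7 | $3,253.44 | $542.24 | $2,711.20
8 | $2,711.20 | $542.24 | $2,168.96
9 | $2,168.96 | $542.24 | $1,626.72
10 | $1,626.72 | $542.24 | $1,084.48
11 | $1,084.48 | $542.24 | $542.24
12 | $542.24 | $542.24 | $0.00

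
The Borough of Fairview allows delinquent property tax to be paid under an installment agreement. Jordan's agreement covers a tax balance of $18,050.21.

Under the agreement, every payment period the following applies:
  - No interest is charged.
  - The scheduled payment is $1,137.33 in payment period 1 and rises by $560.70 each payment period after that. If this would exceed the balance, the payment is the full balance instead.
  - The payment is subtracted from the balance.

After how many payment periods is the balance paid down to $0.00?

Payment period 1: opening $18,050.21; payment $1,137.33; balance $16,912.88
Payment period 2: opening $16,912.88; payment $1,698.03; balance $15,214.85
Payment period 3: opening $15,214.85; payment $2,258.73; balance $12,956.12
Payment period 4: opening $12,956.12; payment $2,819.43; balance $10,136.69
Payment period 5: opening $10,136.69; payment $3,380.13; balance $6,756.56
Payment period 6: opening $6,756.56; payment $3,940.83; balance $2,815.73
Payment period 7: opening $2,815.73; payment $2,815.73; balance $0.00
Balance reaches $0.00 in payment period 7.

7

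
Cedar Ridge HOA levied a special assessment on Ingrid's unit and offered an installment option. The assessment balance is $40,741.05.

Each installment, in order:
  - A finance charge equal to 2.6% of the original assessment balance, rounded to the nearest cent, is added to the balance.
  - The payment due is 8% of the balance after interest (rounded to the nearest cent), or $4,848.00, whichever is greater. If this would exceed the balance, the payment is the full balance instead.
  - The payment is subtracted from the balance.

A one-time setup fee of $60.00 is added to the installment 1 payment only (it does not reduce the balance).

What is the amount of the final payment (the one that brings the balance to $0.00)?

# | Opening | Interest | Payment | Fee | End bal
1 | $40,741.05 | $1,059.27 | $4,848.00 | $60.00 | $36,952.32
2 | $36,952.32 | $1,059.27 | $4,848.00 | — | $33,163.59
3 | $33,163.59 | $1,059.27 | $4,848.00 | — | $29,374.86
4 | $29,374.86 | $1,059.27 | $4,848.00 | — | $25,586.13
5 | $25,586.13 | $1,059.27 | $4,848.00 | — | $21,797.40
6 | $21,797.40 | $1,059.27 | $4,848.00 | — | $18,008.67
7 | $18,008.67 | $1,059.27 | $4,848.00 | — | $14,219.94
8 | $14,219.94 | $1,059.27 | $4,848.00 | — | $10,431.21
9 | $10,431.21 | $1,059.27 | $4,848.00 | — | $6,642.48
10 | $6,642.48 | $1,059.27 | $4,848.00 | — | $2,853.75
11 | $2,853.75 | $1,059.27 | $3,913.02 | — | $0.00

$3,913.02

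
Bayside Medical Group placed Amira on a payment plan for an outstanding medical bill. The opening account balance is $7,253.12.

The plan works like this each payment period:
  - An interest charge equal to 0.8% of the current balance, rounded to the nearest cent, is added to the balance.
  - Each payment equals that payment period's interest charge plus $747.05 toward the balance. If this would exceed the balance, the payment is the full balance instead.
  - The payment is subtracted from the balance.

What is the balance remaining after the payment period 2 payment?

$5,759.02

Payment period 1: opening $7,253.12; interest $58.02 → $7,311.14; payment $805.07; balance $6,506.07
Payment period 2: opening $6,506.07; interest $52.05 → $6,558.12; payment $799.10; balance $5,759.02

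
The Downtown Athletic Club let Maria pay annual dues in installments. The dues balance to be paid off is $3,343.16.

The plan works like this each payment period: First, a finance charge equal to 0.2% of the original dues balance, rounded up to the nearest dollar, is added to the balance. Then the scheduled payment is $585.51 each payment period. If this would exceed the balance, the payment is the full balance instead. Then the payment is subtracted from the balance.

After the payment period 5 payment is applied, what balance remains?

$450.61

Payment period 1: opening $3,343.16; interest $7.00 → $3,350.16; payment $585.51; balance $2,764.65
Payment period 2: opening $2,764.65; interest $7.00 → $2,771.65; payment $585.51; balance $2,186.14
Payment period 3: opening $2,186.14; interest $7.00 → $2,193.14; payment $585.51; balance $1,607.63
Payment period 4: opening $1,607.63; interest $7.00 → $1,614.63; payment $585.51; balance $1,029.12
Payment period 5: opening $1,029.12; interest $7.00 → $1,036.12; payment $585.51; balance $450.61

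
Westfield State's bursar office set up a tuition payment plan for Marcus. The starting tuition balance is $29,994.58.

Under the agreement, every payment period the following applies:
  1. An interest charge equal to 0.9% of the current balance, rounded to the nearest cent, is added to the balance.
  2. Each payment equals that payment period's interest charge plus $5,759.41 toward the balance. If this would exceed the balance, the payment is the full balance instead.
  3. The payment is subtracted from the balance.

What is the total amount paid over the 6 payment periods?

Payment period 1: opening $29,994.58; interest $269.95 → $30,264.53; payment $6,029.36; balance $24,235.17
Payment period 2: opening $24,235.17; interest $218.12 → $24,453.29; payment $5,977.53; balance $18,475.76
Payment period 3: opening $18,475.76; interest $166.28 → $18,642.04; payment $5,925.69; balance $12,716.35
Payment period 4: opening $12,716.35; interest $114.45 → $12,830.80; payment $5,873.86; balance $6,956.94
Payment period 5: opening $6,956.94; interest $62.61 → $7,019.55; payment $5,822.02; balance $1,197.53
Payment period 6: opening $1,197.53; interest $10.78 → $1,208.31; payment $1,208.31; balance $0.00
Total paid: $30,836.77

$30,836.77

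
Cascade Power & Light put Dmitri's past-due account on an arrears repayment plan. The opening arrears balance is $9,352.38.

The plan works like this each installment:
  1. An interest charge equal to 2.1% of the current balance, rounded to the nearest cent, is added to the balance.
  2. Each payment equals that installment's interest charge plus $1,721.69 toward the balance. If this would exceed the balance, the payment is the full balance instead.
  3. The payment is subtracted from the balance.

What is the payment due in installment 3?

$1,845.78

Installment 1: $9,352.38 +$196.40 interest = $9,548.78; pay $1,918.09 → $7,630.69
Installment 2: $7,630.69 +$160.24 interest = $7,790.93; pay $1,881.93 → $5,909.00
Installment 3: $5,909.00 +$124.09 interest = $6,033.09; pay $1,845.78 → $4,187.31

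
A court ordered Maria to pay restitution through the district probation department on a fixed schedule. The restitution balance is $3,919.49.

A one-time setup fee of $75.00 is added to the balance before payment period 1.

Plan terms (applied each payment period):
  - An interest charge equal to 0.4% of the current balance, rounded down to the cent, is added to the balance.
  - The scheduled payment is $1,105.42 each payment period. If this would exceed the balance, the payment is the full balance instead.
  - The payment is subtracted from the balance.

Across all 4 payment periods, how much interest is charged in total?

$37.68

Payment period 1: $3,994.49 +$15.97 interest = $4,010.46; pay $1,105.42 → $2,905.04
Payment period 2: $2,905.04 +$11.62 interest = $2,916.66; pay $1,105.42 → $1,811.24
Payment period 3: $1,811.24 +$7.24 interest = $1,818.48; pay $1,105.42 → $713.06
Payment period 4: $713.06 +$2.85 interest = $715.91; pay $715.91 → $0.00
Total interest: $15.97 + $11.62 + $7.24 + $2.85 = $37.68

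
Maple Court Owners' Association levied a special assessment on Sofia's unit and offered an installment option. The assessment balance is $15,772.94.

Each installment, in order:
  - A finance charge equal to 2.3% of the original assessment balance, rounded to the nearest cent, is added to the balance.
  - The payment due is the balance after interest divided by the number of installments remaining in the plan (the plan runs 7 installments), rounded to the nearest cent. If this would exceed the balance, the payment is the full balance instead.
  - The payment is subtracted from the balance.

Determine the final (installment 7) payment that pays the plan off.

Installment 1: opening $15,772.94; interest $362.78 → $16,135.72; payment $2,305.10; balance $13,830.62
Installment 2: opening $13,830.62; interest $362.78 → $14,193.40; payment $2,365.57; balance $11,827.83
Installment 3: opening $11,827.83; interest $362.78 → $12,190.61; payment $2,438.12; balance $9,752.49
Installment 4: opening $9,752.49; interest $362.78 → $10,115.27; payment $2,528.82; balance $7,586.45
Installment 5: opening $7,586.45; interest $362.78 → $7,949.23; payment $2,649.74; balance $5,299.49
Installment 6: opening $5,299.49; interest $362.78 → $5,662.27; payment $2,831.14; balance $2,831.13
Installment 7: opening $2,831.13; interest $362.78 → $3,193.91; payment $3,193.91; balance $0.00

$3,193.91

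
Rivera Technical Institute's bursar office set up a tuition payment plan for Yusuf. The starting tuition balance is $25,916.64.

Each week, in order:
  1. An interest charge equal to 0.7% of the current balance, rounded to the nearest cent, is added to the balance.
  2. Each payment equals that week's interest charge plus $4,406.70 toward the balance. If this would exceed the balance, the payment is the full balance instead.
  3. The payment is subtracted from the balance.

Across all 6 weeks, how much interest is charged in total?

# | Opening | Interest | Payment | End bal
1 | $25,916.64 | $181.42 | $4,588.12 | $21,509.94
2 | $21,509.94 | $150.57 | $4,557.27 | $17,103.24
3 | $17,103.24 | $119.72 | $4,526.42 | $12,696.54
4 | $12,696.54 | $88.88 | $4,495.58 | $8,289.84
5 | $8,289.84 | $58.03 | $4,464.73 | $3,883.14
6 | $3,883.14 | $27.18 | $3,910.32 | $0.00
Total interest: $181.42 + $150.57 + $119.72 + $88.88 + $58.03 + $27.18 = $625.80

$625.80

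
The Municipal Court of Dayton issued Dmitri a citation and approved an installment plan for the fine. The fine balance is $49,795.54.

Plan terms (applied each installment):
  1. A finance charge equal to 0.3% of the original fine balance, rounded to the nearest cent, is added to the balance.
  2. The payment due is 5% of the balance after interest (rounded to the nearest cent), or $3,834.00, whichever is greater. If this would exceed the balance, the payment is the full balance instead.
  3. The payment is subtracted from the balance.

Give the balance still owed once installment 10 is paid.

$12,949.44

Installment 1: opening $49,795.54; interest $149.39 → $49,944.93; payment $3,834.00; balance $46,110.93
Installment 2: opening $46,110.93; interest $149.39 → $46,260.32; payment $3,834.00; balance $42,426.32
Installment 3: opening $42,426.32; interest $149.39 → $42,575.71; payment $3,834.00; balance $38,741.71
Installment 4: opening $38,741.71; interest $149.39 → $38,891.10; payment $3,834.00; balance $35,057.10
Installment 5: opening $35,057.10; interest $149.39 → $35,206.49; payment $3,834.00; balance $31,372.49
Installment 6: opening $31,372.49; interest $149.39 → $31,521.88; payment $3,834.00; balance $27,687.88
Installment 7: opening $27,687.88; interest $149.39 → $27,837.27; payment $3,834.00; balance $24,003.27
Installment 8: opening $24,003.27; interest $149.39 → $24,152.66; payment $3,834.00; balance $20,318.66
Installment 9: opening $20,318.66; interest $149.39 → $20,468.05; payment $3,834.00; balance $16,634.05
Installment 10: opening $16,634.05; interest $149.39 → $16,783.44; payment $3,834.00; balance $12,949.44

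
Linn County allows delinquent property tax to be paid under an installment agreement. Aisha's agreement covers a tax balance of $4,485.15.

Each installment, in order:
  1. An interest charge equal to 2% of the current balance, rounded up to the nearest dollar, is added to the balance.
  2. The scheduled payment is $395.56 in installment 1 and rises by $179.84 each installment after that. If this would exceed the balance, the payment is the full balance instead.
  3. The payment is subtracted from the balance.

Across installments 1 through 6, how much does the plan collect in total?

Installment 1: opening $4,485.15; interest $90.00 → $4,575.15; payment $395.56; balance $4,179.59
Installment 2: opening $4,179.59; interest $84.00 → $4,263.59; payment $575.40; balance $3,688.19
Installment 3: opening $3,688.19; interest $74.00 → $3,762.19; payment $755.24; balance $3,006.95
Installment 4: opening $3,006.95; interest $61.00 → $3,067.95; payment $935.08; balance $2,132.87
Installment 5: opening $2,132.87; interest $43.00 → $2,175.87; payment $1,114.92; balance $1,060.95
Installment 6: opening $1,060.95; interest $22.00 → $1,082.95; payment $1,082.95; balance $0.00
Total paid: $4,859.15

$4,859.15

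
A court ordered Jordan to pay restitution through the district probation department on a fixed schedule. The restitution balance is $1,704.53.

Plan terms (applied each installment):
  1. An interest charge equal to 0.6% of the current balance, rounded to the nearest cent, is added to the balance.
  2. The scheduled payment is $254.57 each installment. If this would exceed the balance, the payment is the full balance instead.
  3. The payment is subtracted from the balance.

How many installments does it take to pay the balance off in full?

Installment 1: $1,704.53 +$10.23 interest = $1,714.76; pay $254.57 → $1,460.19
Installment 2: $1,460.19 +$8.76 interest = $1,468.95; pay $254.57 → $1,214.38
Installment 3: $1,214.38 +$7.29 interest = $1,221.67; pay $254.57 → $967.10
Installment 4: $967.10 +$5.80 interest = $972.90; pay $254.57 → $718.33
Installment 5: $718.33 +$4.31 interest = $722.64; pay $254.57 → $468.07
Installment 6: $468.07 +$2.81 interest = $470.88; pay $254.57 → $216.31
Installment 7: $216.31 +$1.30 interest = $217.61; pay $217.61 → $0.00
Balance reaches $0.00 in installment 7.

7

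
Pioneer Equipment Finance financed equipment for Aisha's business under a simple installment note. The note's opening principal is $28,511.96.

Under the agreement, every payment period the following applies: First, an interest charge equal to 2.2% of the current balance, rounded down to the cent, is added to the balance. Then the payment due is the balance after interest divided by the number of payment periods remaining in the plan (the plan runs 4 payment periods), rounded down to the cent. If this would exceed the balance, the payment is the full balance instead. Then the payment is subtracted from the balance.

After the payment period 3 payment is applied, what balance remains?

$7,608.86

Payment period 1: opening $28,511.96; interest $627.26 → $29,139.22; payment $7,284.80; balance $21,854.42
Payment period 2: opening $21,854.42; interest $480.79 → $22,335.21; payment $7,445.07; balance $14,890.14
Payment period 3: opening $14,890.14; interest $327.58 → $15,217.72; payment $7,608.86; balance $7,608.86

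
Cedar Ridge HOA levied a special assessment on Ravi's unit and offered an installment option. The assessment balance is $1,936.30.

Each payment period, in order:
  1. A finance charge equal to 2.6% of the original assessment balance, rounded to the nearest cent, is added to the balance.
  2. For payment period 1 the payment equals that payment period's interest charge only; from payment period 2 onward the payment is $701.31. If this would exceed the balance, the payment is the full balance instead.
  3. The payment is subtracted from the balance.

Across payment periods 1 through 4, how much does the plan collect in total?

Payment period 1: opening $1,936.30; interest $50.34 → $1,986.64; payment $50.34; balance $1,936.30
Payment period 2: opening $1,936.30; interest $50.34 → $1,986.64; payment $701.31; balance $1,285.33
Payment period 3: opening $1,285.33; interest $50.34 → $1,335.67; payment $701.31; balance $634.36
Payment period 4: opening $634.36; interest $50.34 → $684.70; payment $684.70; balance $0.00
Total paid: $2,137.66

$2,137.66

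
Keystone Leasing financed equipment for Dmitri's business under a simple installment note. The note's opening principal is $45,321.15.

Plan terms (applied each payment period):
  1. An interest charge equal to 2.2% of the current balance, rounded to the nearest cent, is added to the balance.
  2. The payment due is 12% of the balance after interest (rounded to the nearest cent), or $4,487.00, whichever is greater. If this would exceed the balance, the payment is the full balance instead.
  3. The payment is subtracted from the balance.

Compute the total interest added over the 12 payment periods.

$6,090.70

# | Opening | Interest | Payment | End bal
1 | $45,321.15 | $997.07 | $5,558.19 | $40,760.03
2 | $40,760.03 | $896.72 | $4,998.81 | $36,657.94
3 | $36,657.94 | $806.47 | $4,495.73 | $32,968.68
4 | $32,968.68 | $725.31 | $4,487.00 | $29,206.99
5 | $29,206.99 | $642.55 | $4,487.00 | $25,362.54
6 | $25,362.54 | $557.98 | $4,487.00 | $21,433.52
7 | $21,433.52 | $471.54 | $4,487.00 | $17,418.06
8 | $17,418.06 | $383.20 | $4,487.00 | $13,314.26
9 | $13,314.26 | $292.91 | $4,487.00 | $9,120.17
10 | $9,120.17 | $200.64 | $4,487.00 | $4,833.81
11 | $4,833.81 | $106.34 | $4,487.00 | $453.15
12 | $453.15 | $9.97 | $463.12 | $0.00
Total interest: $997.07 + $896.72 + $806.47 + $725.31 + $642.55 + $557.98 + $471.54 + $383.20 + $292.91 + $200.64 + $106.34 + $9.97 = $6,090.70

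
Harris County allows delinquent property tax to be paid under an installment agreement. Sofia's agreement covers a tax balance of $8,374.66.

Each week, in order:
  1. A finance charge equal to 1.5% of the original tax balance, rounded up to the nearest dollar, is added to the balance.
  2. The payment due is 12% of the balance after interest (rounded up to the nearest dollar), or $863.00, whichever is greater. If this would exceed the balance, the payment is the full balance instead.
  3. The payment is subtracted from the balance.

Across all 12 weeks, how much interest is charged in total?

Week 1: opening $8,374.66; interest $126.00 → $8,500.66; payment $1,021.00; balance $7,479.66
Week 2: opening $7,479.66; interest $126.00 → $7,605.66; payment $913.00; balance $6,692.66
Week 3: opening $6,692.66; interest $126.00 → $6,818.66; payment $863.00; balance $5,955.66
Week 4: opening $5,955.66; interest $126.00 → $6,081.66; payment $863.00; balance $5,218.66
Week 5: opening $5,218.66; interest $126.00 → $5,344.66; payment $863.00; balance $4,481.66
Week 6: opening $4,481.66; interest $126.00 → $4,607.66; payment $863.00; balance $3,744.66
Week 7: opening $3,744.66; interest $126.00 → $3,870.66; payment $863.00; balance $3,007.66
Week 8: opening $3,007.66; interest $126.00 → $3,133.66; payment $863.00; balance $2,270.66
Week 9: opening $2,270.66; interest $126.00 → $2,396.66; payment $863.00; balance $1,533.66
Week 10: opening $1,533.66; interest $126.00 → $1,659.66; payment $863.00; balance $796.66
Week 11: opening $796.66; interest $126.00 → $922.66; payment $863.00; balance $59.66
Week 12: opening $59.66; interest $126.00 → $185.66; payment $185.66; balance $0.00
Total interest: $126.00 + $126.00 + $126.00 + $126.00 + $126.00 + $126.00 + $126.00 + $126.00 + $126.00 + $126.00 + $126.00 + $126.00 = $1,512.00

$1,512.00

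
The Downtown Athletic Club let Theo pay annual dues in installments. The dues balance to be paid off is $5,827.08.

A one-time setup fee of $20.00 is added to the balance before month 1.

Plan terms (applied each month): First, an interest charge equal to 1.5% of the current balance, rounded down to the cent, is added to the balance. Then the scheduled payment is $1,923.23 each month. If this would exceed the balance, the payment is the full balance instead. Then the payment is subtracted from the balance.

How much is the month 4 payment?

# | Opening | Interest | Payment | End bal
1 | $5,847.08 | $87.70 | $1,923.23 | $4,011.55
2 | $4,011.55 | $60.17 | $1,923.23 | $2,148.49
3 | $2,148.49 | $32.22 | $1,923.23 | $257.48
4 | $257.48 | $3.86 | $261.34 | $0.00

$261.34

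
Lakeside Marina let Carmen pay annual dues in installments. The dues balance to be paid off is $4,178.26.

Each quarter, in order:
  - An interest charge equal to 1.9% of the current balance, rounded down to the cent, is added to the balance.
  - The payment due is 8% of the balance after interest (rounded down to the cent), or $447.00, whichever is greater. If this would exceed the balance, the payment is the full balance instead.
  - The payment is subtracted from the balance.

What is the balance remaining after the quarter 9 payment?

Quarter 1: $4,178.26 +$79.38 interest = $4,257.64; pay $447.00 → $3,810.64
Quarter 2: $3,810.64 +$72.40 interest = $3,883.04; pay $447.00 → $3,436.04
Quarter 3: $3,436.04 +$65.28 interest = $3,501.32; pay $447.00 → $3,054.32
Quarter 4: $3,054.32 +$58.03 interest = $3,112.35; pay $447.00 → $2,665.35
Quarter 5: $2,665.35 +$50.64 interest = $2,715.99; pay $447.00 → $2,268.99
Quarter 6: $2,268.99 +$43.11 interest = $2,312.10; pay $447.00 → $1,865.10
Quarter 7: $1,865.10 +$35.43 interest = $1,900.53; pay $447.00 → $1,453.53
Quarter 8: $1,453.53 +$27.61 interest = $1,481.14; pay $447.00 → $1,034.14
Quarter 9: $1,034.14 +$19.64 interest = $1,053.78; pay $447.00 → $606.78

$606.78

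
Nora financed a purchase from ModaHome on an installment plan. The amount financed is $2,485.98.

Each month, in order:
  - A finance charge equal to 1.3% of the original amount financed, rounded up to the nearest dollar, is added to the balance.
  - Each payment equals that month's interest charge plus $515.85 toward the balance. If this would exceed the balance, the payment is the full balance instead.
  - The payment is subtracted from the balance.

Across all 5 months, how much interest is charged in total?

$165.00

Month 1: opening $2,485.98; interest $33.00 → $2,518.98; payment $548.85; balance $1,970.13
Month 2: opening $1,970.13; interest $33.00 → $2,003.13; payment $548.85; balance $1,454.28
Month 3: opening $1,454.28; interest $33.00 → $1,487.28; payment $548.85; balance $938.43
Month 4: opening $938.43; interest $33.00 → $971.43; payment $548.85; balance $422.58
Month 5: opening $422.58; interest $33.00 → $455.58; payment $455.58; balance $0.00
Total interest: $33.00 + $33.00 + $33.00 + $33.00 + $33.00 = $165.00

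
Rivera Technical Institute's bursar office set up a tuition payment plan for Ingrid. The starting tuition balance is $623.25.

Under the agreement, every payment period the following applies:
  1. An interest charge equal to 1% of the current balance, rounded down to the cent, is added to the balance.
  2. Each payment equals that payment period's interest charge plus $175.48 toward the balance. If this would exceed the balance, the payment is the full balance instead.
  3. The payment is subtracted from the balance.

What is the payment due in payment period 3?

$178.20

Payment period 1: opening $623.25; interest $6.23 → $629.48; payment $181.71; balance $447.77
Payment period 2: opening $447.77; interest $4.47 → $452.24; payment $179.95; balance $272.29
Payment period 3: opening $272.29; interest $2.72 → $275.01; payment $178.20; balance $96.81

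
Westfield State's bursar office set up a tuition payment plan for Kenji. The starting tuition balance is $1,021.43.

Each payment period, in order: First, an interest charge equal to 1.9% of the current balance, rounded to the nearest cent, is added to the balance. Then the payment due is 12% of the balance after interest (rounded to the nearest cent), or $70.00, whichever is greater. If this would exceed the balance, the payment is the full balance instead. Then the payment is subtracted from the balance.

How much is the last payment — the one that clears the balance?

$19.03

Payment period 1: opening $1,021.43; interest $19.41 → $1,040.84; payment $124.90; balance $915.94
Payment period 2: opening $915.94; interest $17.40 → $933.34; payment $112.00; balance $821.34
Payment period 3: opening $821.34; interest $15.61 → $836.95; payment $100.43; balance $736.52
Payment period 4: opening $736.52; interest $13.99 → $750.51; payment $90.06; balance $660.45
Payment period 5: opening $660.45; interest $12.55 → $673.00; payment $80.76; balance $592.24
Payment period 6: opening $592.24; interest $11.25 → $603.49; payment $72.42; balance $531.07
Payment period 7: opening $531.07; interest $10.09 → $541.16; payment $70.00; balance $471.16
Payment period 8: opening $471.16; interest $8.95 → $480.11; payment $70.00; balance $410.11
Payment period 9: opening $410.11; interest $7.79 → $417.90; payment $70.00; balance $347.90
Payment period 10: opening $347.90; interest $6.61 → $354.51; payment $70.00; balance $284.51
Payment period 11: opening $284.51; interest $5.41 → $289.92; payment $70.00; balance $219.92
Payment period 12: opening $219.92; interest $4.18 → $224.10; payment $70.00; balance $154.10
Payment period 13: opening $154.10; interest $2.93 → $157.03; payment $70.00; balance $87.03
Payment period 14: opening $87.03; interest $1.65 → $88.68; payment $70.00; balance $18.68
Payment period 15: opening $18.68; interest $0.35 → $19.03; payment $19.03; balance $0.00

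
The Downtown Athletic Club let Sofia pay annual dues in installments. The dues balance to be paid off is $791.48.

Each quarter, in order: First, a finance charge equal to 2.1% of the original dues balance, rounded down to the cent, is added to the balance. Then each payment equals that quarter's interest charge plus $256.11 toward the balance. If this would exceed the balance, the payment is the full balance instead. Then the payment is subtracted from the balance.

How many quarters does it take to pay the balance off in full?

4

Quarter 1: $791.48 +$16.62 interest = $808.10; pay $272.73 → $535.37
Quarter 2: $535.37 +$16.62 interest = $551.99; pay $272.73 → $279.26
Quarter 3: $279.26 +$16.62 interest = $295.88; pay $272.73 → $23.15
Quarter 4: $23.15 +$16.62 interest = $39.77; pay $39.77 → $0.00
Balance reaches $0.00 in quarter 4.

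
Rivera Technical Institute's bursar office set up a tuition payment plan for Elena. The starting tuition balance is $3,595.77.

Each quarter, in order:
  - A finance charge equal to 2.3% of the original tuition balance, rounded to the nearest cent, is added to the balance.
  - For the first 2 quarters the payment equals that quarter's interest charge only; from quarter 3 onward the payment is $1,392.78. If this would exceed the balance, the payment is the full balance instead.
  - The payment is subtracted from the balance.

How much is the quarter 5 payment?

# | Opening | Interest | Payment | End bal
1 | $3,595.77 | $82.70 | $82.70 | $3,595.77
2 | $3,595.77 | $82.70 | $82.70 | $3,595.77
3 | $3,595.77 | $82.70 | $1,392.78 | $2,285.69
4 | $2,285.69 | $82.70 | $1,392.78 | $975.61
5 | $975.61 | $82.70 | $1,058.31 | $0.00

$1,058.31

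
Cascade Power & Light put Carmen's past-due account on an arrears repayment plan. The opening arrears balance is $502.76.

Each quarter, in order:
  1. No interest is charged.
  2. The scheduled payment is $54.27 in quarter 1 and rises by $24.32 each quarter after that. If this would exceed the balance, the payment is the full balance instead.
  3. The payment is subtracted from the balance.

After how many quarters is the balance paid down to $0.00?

Quarter 1: opening $502.76; payment $54.27; balance $448.49
Quarter 2: opening $448.49; payment $78.59; balance $369.90
Quarter 3: opening $369.90; payment $102.91; balance $266.99
Quarter 4: opening $266.99; payment $127.23; balance $139.76
Quarter 5: opening $139.76; payment $139.76; balance $0.00
Balance reaches $0.00 in quarter 5.

5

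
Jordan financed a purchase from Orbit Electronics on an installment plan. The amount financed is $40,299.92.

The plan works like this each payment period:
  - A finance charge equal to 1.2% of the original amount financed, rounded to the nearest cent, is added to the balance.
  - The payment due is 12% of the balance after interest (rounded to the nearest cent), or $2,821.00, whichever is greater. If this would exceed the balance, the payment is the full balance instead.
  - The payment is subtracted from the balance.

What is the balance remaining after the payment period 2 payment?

# | Opening | Interest | Payment | End bal
1 | $40,299.92 | $483.60 | $4,894.02 | $35,889.50
2 | $35,889.50 | $483.60 | $4,364.77 | $32,008.33

$32,008.33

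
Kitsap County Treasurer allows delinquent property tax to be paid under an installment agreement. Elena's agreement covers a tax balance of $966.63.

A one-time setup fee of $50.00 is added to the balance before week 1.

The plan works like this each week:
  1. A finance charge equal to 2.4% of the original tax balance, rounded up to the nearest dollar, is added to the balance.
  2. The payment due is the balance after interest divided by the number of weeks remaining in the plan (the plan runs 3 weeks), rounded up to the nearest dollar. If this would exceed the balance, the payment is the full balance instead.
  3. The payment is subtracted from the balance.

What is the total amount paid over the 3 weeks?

Week 1: opening $1,016.63; interest $24.00 → $1,040.63; payment $347.00; balance $693.63
Week 2: opening $693.63; interest $24.00 → $717.63; payment $359.00; balance $358.63
Week 3: opening $358.63; interest $24.00 → $382.63; payment $382.63; balance $0.00
Total paid: $1,088.63

$1,088.63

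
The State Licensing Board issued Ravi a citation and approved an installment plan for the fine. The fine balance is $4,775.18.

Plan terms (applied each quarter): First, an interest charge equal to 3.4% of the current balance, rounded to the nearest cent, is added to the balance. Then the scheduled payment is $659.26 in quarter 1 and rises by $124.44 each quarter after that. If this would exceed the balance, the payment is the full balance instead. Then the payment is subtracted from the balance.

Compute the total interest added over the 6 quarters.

Quarter 1: $4,775.18 +$162.36 interest = $4,937.54; pay $659.26 → $4,278.28
Quarter 2: $4,278.28 +$145.46 interest = $4,423.74; pay $783.70 → $3,640.04
Quarter 3: $3,640.04 +$123.76 interest = $3,763.80; pay $908.14 → $2,855.66
Quarter 4: $2,855.66 +$97.09 interest = $2,952.75; pay $1,032.58 → $1,920.17
Quarter 5: $1,920.17 +$65.29 interest = $1,985.46; pay $1,157.02 → $828.44
Quarter 6: $828.44 +$28.17 interest = $856.61; pay $856.61 → $0.00
Total interest: $162.36 + $145.46 + $123.76 + $97.09 + $65.29 + $28.17 = $622.13

$622.13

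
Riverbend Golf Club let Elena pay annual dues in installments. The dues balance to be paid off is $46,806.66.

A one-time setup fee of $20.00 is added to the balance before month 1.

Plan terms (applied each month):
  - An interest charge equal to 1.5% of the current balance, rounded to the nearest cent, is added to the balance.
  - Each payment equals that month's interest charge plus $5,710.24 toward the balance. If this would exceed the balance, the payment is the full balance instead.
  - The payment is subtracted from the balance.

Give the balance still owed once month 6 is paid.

# | Opening | Interest | Payment | End bal
1 | $46,826.66 | $702.40 | $6,412.64 | $41,116.42
2 | $41,116.42 | $616.75 | $6,326.99 | $35,406.18
3 | $35,406.18 | $531.09 | $6,241.33 | $29,695.94
4 | $29,695.94 | $445.44 | $6,155.68 | $23,985.70
5 | $23,985.70 | $359.79 | $6,070.03 | $18,275.46
6 | $18,275.46 | $274.13 | $5,984.37 | $12,565.22

$12,565.22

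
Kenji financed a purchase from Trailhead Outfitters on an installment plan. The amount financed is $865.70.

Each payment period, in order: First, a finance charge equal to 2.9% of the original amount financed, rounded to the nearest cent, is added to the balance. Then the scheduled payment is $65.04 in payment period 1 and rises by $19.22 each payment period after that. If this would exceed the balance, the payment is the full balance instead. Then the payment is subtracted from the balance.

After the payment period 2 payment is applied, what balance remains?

$766.62

# | Opening | Interest | Payment | End bal
1 | $865.70 | $25.11 | $65.04 | $825.77
2 | $825.77 | $25.11 | $84.26 | $766.62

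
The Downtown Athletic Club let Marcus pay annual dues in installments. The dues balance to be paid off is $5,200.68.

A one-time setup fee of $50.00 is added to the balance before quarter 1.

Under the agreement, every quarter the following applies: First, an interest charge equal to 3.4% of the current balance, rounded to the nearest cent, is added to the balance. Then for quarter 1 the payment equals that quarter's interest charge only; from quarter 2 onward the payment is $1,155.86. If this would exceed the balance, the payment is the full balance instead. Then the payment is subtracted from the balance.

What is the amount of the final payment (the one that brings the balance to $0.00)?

Quarter 1: opening $5,250.68; interest $178.52 → $5,429.20; payment $178.52; balance $5,250.68
Quarter 2: opening $5,250.68; interest $178.52 → $5,429.20; payment $1,155.86; balance $4,273.34
Quarter 3: opening $4,273.34; interest $145.29 → $4,418.63; payment $1,155.86; balance $3,262.77
Quarter 4: opening $3,262.77; interest $110.93 → $3,373.70; payment $1,155.86; balance $2,217.84
Quarter 5: opening $2,217.84; interest $75.41 → $2,293.25; payment $1,155.86; balance $1,137.39
Quarter 6: opening $1,137.39; interest $38.67 → $1,176.06; payment $1,155.86; balance $20.20
Quarter 7: opening $20.20; interest $0.69 → $20.89; payment $20.89; balance $0.00

$20.89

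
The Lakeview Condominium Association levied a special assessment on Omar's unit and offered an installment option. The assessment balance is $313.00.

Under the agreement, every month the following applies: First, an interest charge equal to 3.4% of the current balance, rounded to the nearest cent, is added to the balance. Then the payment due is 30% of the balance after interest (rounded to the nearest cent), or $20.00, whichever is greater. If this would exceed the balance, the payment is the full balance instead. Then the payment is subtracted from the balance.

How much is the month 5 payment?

$26.65

Month 1: opening $313.00; interest $10.64 → $323.64; payment $97.09; balance $226.55
Month 2: opening $226.55; interest $7.70 → $234.25; payment $70.28; balance $163.97
Month 3: opening $163.97; interest $5.57 → $169.54; payment $50.86; balance $118.68
Month 4: opening $118.68; interest $4.04 → $122.72; payment $36.82; balance $85.90
Month 5: opening $85.90; interest $2.92 → $88.82; payment $26.65; balance $62.17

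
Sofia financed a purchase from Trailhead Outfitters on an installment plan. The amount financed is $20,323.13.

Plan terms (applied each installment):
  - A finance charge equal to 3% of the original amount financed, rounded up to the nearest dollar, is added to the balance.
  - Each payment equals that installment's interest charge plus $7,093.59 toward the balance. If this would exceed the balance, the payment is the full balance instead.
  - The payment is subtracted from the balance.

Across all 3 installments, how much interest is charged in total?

$1,830.00

Installment 1: opening $20,323.13; interest $610.00 → $20,933.13; payment $7,703.59; balance $13,229.54
Installment 2: opening $13,229.54; interest $610.00 → $13,839.54; payment $7,703.59; balance $6,135.95
Installment 3: opening $6,135.95; interest $610.00 → $6,745.95; payment $6,745.95; balance $0.00
Total interest: $610.00 + $610.00 + $610.00 = $1,830.00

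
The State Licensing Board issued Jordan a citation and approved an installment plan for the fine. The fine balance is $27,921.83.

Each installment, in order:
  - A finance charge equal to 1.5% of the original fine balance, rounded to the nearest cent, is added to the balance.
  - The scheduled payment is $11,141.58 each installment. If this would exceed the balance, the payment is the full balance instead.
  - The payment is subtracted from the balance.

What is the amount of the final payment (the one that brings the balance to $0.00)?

Installment 1: $27,921.83 +$418.83 interest = $28,340.66; pay $11,141.58 → $17,199.08
Installment 2: $17,199.08 +$418.83 interest = $17,617.91; pay $11,141.58 → $6,476.33
Installment 3: $6,476.33 +$418.83 interest = $6,895.16; pay $6,895.16 → $0.00

$6,895.16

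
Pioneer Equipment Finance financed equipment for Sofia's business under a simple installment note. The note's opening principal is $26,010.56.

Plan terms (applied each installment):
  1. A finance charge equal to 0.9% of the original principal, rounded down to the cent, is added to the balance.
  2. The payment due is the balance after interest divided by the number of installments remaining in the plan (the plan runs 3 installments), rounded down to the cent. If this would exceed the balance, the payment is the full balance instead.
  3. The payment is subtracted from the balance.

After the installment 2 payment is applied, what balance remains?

Installment 1: $26,010.56 +$234.09 interest = $26,244.65; pay $8,748.21 → $17,496.44
Installment 2: $17,496.44 +$234.09 interest = $17,730.53; pay $8,865.26 → $8,865.27

$8,865.27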